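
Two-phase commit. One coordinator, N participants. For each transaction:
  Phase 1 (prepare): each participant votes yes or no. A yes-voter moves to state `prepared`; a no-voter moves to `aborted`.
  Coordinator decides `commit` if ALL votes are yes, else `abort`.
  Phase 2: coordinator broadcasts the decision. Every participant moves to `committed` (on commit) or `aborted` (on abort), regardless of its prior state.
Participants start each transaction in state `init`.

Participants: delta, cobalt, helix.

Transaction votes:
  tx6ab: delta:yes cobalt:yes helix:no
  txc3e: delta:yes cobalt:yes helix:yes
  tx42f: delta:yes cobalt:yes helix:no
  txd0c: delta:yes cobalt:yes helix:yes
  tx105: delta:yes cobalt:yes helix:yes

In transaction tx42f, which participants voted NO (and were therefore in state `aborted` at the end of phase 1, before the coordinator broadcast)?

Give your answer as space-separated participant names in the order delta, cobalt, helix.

Txn tx42f phase 1: delta yes -> prepared; cobalt yes -> prepared; helix no -> aborted

Answer: helix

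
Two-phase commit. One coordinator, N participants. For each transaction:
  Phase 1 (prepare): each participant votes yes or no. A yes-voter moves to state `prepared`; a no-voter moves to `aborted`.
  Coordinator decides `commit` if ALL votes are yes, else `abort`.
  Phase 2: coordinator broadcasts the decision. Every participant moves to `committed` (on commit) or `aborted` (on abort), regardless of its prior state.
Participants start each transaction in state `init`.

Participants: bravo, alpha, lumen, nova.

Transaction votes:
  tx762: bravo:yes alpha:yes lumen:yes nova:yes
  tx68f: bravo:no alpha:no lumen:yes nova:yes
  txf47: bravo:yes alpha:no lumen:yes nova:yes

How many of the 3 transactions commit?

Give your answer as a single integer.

Answer: 1

Derivation:
tx762: all yes -> commit (commits=1)
tx68f: no from bravo, alpha -> abort (commits=1)
txf47: no from alpha -> abort (commits=1)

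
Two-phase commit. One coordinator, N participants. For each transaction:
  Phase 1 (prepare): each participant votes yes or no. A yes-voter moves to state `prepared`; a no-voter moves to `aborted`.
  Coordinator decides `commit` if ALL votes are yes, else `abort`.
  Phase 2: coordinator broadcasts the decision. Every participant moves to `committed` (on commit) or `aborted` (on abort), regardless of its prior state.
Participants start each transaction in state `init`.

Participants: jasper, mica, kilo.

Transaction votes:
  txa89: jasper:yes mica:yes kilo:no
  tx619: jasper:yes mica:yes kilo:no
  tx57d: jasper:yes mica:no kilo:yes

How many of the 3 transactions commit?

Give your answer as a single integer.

txa89: no from kilo -> abort (commits=0)
tx619: no from kilo -> abort (commits=0)
tx57d: no from mica -> abort (commits=0)

Answer: 0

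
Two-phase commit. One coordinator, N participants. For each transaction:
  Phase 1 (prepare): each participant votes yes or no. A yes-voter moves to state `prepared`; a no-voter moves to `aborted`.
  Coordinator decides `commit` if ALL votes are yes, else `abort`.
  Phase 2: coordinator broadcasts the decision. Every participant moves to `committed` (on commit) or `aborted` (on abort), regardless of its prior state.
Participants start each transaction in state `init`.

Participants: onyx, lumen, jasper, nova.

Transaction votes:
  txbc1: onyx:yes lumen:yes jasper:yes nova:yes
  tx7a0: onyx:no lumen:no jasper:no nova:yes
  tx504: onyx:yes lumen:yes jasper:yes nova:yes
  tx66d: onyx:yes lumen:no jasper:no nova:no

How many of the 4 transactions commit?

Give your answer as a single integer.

Answer: 2

Derivation:
txbc1: all yes -> commit (commits=1)
tx7a0: no from onyx, lumen, jasper -> abort (commits=1)
tx504: all yes -> commit (commits=2)
tx66d: no from lumen, jasper, nova -> abort (commits=2)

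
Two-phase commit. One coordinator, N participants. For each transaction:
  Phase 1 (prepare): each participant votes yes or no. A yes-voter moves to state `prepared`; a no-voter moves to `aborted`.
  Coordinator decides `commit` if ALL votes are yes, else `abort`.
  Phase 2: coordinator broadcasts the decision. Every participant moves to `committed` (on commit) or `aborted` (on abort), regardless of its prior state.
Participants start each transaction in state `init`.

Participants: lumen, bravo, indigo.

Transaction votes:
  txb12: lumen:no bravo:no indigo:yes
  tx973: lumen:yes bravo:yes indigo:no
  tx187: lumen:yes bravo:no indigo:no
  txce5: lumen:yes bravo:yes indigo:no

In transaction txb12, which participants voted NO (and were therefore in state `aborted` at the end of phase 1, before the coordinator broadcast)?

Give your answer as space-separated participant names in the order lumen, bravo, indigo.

Answer: lumen bravo

Derivation:
Txn txb12 phase 1: lumen no -> aborted; bravo no -> aborted; indigo yes -> prepared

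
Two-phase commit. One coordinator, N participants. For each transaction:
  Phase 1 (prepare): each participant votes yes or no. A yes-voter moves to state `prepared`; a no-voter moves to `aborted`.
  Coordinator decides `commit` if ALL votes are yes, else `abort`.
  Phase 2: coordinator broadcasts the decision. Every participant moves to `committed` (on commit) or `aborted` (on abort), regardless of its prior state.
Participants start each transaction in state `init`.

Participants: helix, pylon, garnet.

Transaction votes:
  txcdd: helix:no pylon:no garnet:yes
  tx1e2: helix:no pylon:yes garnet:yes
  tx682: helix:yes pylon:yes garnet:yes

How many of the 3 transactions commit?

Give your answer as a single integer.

Answer: 1

Derivation:
txcdd: no from helix, pylon -> abort (commits=0)
tx1e2: no from helix -> abort (commits=0)
tx682: all yes -> commit (commits=1)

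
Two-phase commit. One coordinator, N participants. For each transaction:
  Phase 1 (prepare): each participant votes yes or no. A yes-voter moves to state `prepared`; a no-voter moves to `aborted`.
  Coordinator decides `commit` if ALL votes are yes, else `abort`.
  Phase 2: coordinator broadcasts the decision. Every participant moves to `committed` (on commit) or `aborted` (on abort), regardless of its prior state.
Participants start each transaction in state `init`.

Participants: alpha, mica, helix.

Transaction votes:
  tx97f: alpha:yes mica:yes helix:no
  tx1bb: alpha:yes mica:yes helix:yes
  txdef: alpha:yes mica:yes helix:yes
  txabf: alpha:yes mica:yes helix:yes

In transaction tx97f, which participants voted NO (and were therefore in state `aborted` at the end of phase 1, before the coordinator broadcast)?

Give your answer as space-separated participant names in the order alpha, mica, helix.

Answer: helix

Derivation:
Txn tx97f phase 1: alpha yes -> prepared; mica yes -> prepared; helix no -> aborted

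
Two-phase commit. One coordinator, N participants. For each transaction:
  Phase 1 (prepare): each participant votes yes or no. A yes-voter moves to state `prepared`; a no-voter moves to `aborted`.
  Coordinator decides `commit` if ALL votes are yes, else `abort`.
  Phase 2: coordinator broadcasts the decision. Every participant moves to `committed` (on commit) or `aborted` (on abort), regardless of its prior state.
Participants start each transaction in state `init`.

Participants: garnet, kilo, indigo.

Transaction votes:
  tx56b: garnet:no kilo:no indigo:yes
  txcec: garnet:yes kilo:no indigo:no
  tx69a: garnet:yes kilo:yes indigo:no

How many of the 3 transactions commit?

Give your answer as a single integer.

tx56b: no from garnet, kilo -> abort (commits=0)
txcec: no from kilo, indigo -> abort (commits=0)
tx69a: no from indigo -> abort (commits=0)

Answer: 0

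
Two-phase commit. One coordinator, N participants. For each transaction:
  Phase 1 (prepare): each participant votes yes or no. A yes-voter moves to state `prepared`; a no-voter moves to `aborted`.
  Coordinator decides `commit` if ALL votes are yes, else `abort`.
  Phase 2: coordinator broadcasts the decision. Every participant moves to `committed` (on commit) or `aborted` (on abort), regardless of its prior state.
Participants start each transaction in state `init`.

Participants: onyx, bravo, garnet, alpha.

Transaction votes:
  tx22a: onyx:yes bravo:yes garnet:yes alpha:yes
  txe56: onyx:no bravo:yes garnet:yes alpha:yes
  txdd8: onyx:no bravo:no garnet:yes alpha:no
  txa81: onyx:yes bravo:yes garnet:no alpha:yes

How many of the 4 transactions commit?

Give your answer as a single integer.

tx22a: all yes -> commit (commits=1)
txe56: no from onyx -> abort (commits=1)
txdd8: no from onyx, bravo, alpha -> abort (commits=1)
txa81: no from garnet -> abort (commits=1)

Answer: 1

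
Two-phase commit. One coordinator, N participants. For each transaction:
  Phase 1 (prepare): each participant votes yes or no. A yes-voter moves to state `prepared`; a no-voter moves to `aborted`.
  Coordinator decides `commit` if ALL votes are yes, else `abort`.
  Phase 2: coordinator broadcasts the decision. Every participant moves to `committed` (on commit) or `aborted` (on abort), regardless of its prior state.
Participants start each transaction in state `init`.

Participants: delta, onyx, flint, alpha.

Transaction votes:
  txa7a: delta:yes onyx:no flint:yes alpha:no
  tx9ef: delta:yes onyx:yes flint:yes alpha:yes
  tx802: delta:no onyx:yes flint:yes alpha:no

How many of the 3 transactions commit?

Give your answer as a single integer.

Answer: 1

Derivation:
txa7a: no from onyx, alpha -> abort (commits=0)
tx9ef: all yes -> commit (commits=1)
tx802: no from delta, alpha -> abort (commits=1)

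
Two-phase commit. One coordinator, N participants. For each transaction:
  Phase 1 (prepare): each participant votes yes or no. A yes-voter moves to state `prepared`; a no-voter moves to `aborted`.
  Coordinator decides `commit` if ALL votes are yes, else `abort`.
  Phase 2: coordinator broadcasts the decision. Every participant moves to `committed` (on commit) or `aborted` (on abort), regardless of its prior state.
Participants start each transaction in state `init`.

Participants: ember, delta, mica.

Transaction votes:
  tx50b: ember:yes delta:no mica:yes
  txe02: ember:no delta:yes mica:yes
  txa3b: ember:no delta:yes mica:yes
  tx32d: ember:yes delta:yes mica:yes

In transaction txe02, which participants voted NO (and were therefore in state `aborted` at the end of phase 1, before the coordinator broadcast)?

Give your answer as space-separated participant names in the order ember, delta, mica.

Txn txe02 phase 1: ember no -> aborted; delta yes -> prepared; mica yes -> prepared

Answer: ember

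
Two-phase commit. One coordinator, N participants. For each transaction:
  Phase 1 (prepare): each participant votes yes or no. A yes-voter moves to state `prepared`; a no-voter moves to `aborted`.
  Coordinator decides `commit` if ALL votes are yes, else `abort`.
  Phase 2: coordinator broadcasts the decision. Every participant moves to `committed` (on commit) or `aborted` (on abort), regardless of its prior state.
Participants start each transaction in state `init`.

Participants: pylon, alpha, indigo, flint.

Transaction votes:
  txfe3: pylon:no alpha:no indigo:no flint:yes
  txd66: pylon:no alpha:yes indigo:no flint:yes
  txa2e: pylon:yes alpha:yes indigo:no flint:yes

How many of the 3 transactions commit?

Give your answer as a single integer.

Answer: 0

Derivation:
txfe3: no from pylon, alpha, indigo -> abort (commits=0)
txd66: no from pylon, indigo -> abort (commits=0)
txa2e: no from indigo -> abort (commits=0)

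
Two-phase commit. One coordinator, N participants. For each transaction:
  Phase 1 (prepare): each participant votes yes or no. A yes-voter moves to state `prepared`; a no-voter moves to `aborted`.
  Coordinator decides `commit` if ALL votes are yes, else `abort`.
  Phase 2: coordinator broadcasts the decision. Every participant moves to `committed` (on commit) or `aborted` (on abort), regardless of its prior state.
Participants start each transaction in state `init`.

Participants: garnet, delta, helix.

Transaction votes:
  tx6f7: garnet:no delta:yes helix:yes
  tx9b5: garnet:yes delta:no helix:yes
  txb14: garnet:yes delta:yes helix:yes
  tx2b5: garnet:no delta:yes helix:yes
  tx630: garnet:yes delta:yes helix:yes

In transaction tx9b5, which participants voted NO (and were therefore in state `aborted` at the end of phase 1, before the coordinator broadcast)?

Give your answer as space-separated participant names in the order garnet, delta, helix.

Txn tx9b5 phase 1: garnet yes -> prepared; delta no -> aborted; helix yes -> prepared

Answer: delta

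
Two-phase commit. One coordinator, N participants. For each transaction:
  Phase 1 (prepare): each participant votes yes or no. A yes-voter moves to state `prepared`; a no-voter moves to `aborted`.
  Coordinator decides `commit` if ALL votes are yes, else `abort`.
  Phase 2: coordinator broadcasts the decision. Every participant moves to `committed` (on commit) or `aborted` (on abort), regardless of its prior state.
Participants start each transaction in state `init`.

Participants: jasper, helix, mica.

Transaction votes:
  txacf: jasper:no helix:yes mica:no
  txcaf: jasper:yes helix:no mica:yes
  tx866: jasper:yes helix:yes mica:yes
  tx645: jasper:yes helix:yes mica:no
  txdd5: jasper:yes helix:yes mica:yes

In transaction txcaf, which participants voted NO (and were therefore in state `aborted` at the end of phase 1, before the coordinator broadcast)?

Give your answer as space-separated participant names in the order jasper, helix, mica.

Txn txcaf phase 1: jasper yes -> prepared; helix no -> aborted; mica yes -> prepared

Answer: helix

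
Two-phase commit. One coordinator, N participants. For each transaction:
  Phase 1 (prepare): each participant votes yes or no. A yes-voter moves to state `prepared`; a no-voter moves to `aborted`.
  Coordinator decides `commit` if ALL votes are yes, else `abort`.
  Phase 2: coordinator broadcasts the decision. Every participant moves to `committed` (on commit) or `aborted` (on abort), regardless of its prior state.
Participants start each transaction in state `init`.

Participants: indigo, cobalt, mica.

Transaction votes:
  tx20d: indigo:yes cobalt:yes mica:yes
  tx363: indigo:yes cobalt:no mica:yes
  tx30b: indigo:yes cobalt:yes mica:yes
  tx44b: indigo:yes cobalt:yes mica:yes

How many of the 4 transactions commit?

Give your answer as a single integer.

tx20d: all yes -> commit (commits=1)
tx363: no from cobalt -> abort (commits=1)
tx30b: all yes -> commit (commits=2)
tx44b: all yes -> commit (commits=3)

Answer: 3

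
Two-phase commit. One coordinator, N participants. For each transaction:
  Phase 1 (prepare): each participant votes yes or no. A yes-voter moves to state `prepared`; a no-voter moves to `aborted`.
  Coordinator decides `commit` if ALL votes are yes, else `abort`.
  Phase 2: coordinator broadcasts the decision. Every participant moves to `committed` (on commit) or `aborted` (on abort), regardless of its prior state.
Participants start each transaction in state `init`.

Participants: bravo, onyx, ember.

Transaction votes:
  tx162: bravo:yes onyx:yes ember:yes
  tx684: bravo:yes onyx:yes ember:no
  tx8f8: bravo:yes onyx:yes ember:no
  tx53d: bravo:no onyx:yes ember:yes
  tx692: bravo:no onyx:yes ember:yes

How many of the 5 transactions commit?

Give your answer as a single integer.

tx162: all yes -> commit (commits=1)
tx684: no from ember -> abort (commits=1)
tx8f8: no from ember -> abort (commits=1)
tx53d: no from bravo -> abort (commits=1)
tx692: no from bravo -> abort (commits=1)

Answer: 1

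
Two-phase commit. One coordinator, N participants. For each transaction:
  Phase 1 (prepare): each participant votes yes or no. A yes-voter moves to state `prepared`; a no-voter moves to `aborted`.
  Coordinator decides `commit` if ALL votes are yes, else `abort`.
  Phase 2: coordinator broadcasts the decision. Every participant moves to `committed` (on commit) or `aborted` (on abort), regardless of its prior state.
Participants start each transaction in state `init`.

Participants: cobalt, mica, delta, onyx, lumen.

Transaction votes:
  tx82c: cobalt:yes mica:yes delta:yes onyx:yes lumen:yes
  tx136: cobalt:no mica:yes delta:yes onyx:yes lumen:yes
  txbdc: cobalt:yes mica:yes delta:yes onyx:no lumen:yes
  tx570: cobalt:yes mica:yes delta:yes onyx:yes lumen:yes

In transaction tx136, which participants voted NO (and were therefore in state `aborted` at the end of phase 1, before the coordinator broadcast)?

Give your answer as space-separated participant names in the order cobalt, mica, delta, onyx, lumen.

Txn tx136 phase 1: cobalt no -> aborted; mica yes -> prepared; delta yes -> prepared; onyx yes -> prepared; lumen yes -> prepared

Answer: cobalt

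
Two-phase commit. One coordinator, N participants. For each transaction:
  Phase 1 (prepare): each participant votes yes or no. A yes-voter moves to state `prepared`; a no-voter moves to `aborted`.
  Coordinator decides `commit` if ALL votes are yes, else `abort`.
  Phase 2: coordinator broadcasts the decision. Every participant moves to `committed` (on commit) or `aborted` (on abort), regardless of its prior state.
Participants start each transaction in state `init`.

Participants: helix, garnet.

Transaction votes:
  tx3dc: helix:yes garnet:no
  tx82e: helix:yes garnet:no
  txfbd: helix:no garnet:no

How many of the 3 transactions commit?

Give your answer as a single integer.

tx3dc: no from garnet -> abort (commits=0)
tx82e: no from garnet -> abort (commits=0)
txfbd: no from helix, garnet -> abort (commits=0)

Answer: 0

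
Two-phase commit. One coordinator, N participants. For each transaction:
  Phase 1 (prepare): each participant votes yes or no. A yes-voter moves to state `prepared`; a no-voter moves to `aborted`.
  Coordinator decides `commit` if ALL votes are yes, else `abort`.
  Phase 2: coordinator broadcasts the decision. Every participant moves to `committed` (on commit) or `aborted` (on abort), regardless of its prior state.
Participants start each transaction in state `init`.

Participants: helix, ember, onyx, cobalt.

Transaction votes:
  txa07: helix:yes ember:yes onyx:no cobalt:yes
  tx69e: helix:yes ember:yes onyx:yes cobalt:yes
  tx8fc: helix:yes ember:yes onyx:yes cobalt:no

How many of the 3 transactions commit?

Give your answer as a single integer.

Answer: 1

Derivation:
txa07: no from onyx -> abort (commits=0)
tx69e: all yes -> commit (commits=1)
tx8fc: no from cobalt -> abort (commits=1)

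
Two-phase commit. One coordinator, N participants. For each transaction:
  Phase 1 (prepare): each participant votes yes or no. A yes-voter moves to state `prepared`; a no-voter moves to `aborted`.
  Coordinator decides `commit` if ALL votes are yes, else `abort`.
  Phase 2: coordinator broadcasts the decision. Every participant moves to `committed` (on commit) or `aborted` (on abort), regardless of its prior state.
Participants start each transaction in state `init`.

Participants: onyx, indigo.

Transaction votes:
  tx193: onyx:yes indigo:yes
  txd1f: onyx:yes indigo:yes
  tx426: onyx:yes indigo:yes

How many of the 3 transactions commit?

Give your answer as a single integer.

Answer: 3

Derivation:
tx193: all yes -> commit (commits=1)
txd1f: all yes -> commit (commits=2)
tx426: all yes -> commit (commits=3)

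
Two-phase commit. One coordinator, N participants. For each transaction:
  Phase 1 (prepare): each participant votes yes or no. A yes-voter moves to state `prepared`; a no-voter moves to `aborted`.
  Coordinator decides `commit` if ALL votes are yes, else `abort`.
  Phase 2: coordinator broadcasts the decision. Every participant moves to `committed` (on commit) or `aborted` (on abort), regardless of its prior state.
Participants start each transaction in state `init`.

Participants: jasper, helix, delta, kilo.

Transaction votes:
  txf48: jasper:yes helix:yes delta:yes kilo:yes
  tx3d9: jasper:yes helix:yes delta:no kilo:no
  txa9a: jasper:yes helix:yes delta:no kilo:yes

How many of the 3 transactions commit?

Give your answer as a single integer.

Answer: 1

Derivation:
txf48: all yes -> commit (commits=1)
tx3d9: no from delta, kilo -> abort (commits=1)
txa9a: no from delta -> abort (commits=1)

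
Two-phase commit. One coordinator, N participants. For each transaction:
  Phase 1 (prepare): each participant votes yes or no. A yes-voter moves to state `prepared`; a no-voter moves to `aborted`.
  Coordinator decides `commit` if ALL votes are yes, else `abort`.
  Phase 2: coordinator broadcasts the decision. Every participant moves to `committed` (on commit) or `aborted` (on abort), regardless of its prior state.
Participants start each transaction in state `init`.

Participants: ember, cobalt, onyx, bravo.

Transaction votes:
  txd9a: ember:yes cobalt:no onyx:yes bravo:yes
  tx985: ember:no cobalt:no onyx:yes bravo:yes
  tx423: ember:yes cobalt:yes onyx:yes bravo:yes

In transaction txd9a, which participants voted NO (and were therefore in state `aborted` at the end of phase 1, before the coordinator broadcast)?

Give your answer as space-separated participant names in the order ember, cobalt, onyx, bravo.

Txn txd9a phase 1: ember yes -> prepared; cobalt no -> aborted; onyx yes -> prepared; bravo yes -> prepared

Answer: cobalt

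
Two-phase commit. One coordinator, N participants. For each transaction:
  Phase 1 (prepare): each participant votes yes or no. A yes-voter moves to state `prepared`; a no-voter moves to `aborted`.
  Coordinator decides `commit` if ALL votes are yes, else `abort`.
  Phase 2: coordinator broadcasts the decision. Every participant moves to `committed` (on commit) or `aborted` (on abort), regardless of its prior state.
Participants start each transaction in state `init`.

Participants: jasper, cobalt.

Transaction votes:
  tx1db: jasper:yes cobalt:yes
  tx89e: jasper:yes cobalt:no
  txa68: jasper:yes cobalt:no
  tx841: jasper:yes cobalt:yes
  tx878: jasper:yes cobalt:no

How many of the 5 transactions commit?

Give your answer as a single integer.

tx1db: all yes -> commit (commits=1)
tx89e: no from cobalt -> abort (commits=1)
txa68: no from cobalt -> abort (commits=1)
tx841: all yes -> commit (commits=2)
tx878: no from cobalt -> abort (commits=2)

Answer: 2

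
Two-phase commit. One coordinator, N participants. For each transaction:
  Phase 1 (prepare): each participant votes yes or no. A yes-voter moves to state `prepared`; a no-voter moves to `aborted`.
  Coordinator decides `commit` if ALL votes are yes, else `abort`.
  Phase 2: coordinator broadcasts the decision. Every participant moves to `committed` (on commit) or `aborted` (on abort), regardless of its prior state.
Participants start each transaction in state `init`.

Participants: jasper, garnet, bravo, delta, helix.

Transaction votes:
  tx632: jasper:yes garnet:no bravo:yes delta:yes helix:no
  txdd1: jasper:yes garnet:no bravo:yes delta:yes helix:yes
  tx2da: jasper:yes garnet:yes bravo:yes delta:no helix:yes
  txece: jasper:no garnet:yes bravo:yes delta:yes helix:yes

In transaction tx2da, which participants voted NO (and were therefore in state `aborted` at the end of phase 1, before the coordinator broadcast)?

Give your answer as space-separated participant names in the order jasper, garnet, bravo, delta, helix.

Txn tx2da phase 1: jasper yes -> prepared; garnet yes -> prepared; bravo yes -> prepared; delta no -> aborted; helix yes -> prepared

Answer: delta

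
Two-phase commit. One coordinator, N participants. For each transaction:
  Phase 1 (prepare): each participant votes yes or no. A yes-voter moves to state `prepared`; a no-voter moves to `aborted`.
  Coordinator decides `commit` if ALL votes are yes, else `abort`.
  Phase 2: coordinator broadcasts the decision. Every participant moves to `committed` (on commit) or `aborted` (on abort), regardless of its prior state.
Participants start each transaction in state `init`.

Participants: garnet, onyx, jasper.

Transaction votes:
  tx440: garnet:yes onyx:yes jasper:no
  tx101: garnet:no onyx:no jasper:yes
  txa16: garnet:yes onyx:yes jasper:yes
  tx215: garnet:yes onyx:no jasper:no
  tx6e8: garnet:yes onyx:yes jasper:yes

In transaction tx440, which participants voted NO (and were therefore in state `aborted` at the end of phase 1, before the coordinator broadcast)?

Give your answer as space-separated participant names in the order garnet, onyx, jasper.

Answer: jasper

Derivation:
Txn tx440 phase 1: garnet yes -> prepared; onyx yes -> prepared; jasper no -> aborted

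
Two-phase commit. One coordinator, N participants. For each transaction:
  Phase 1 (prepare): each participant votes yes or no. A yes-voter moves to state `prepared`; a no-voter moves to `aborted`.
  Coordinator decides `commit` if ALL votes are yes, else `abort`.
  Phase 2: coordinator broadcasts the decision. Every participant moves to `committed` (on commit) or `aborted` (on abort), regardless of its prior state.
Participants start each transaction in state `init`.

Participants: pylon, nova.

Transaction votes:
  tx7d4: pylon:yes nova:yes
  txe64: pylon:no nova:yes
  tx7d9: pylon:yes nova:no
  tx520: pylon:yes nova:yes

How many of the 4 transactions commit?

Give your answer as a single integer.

tx7d4: all yes -> commit (commits=1)
txe64: no from pylon -> abort (commits=1)
tx7d9: no from nova -> abort (commits=1)
tx520: all yes -> commit (commits=2)

Answer: 2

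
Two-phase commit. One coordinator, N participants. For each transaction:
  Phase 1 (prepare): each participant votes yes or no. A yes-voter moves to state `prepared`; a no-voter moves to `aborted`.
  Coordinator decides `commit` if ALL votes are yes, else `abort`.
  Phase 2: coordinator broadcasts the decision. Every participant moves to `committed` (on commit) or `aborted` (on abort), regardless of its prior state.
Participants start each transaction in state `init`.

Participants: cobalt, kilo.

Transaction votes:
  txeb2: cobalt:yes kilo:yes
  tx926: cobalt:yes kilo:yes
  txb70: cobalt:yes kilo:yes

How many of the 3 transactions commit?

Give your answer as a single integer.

Answer: 3

Derivation:
txeb2: all yes -> commit (commits=1)
tx926: all yes -> commit (commits=2)
txb70: all yes -> commit (commits=3)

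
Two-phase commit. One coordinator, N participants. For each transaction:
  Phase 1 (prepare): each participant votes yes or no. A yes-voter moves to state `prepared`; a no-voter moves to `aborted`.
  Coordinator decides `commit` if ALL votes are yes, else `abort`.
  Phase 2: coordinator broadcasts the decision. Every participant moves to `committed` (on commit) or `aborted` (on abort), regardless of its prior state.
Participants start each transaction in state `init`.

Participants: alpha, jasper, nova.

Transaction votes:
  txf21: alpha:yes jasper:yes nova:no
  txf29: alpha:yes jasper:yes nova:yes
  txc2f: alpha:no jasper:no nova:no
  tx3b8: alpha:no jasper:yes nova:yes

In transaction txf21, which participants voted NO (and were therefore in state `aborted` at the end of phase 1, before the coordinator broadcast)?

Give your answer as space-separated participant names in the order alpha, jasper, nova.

Answer: nova

Derivation:
Txn txf21 phase 1: alpha yes -> prepared; jasper yes -> prepared; nova no -> aborted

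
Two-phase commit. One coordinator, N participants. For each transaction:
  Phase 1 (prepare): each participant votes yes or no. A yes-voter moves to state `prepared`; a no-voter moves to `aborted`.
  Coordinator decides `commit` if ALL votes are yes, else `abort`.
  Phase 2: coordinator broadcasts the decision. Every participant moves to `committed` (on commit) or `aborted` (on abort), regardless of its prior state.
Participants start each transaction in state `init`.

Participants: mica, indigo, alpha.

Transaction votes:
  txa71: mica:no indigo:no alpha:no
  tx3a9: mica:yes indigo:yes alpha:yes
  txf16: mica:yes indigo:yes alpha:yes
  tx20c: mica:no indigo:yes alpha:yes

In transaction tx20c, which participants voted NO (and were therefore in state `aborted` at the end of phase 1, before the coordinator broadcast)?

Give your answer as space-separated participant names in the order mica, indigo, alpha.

Txn tx20c phase 1: mica no -> aborted; indigo yes -> prepared; alpha yes -> prepared

Answer: mica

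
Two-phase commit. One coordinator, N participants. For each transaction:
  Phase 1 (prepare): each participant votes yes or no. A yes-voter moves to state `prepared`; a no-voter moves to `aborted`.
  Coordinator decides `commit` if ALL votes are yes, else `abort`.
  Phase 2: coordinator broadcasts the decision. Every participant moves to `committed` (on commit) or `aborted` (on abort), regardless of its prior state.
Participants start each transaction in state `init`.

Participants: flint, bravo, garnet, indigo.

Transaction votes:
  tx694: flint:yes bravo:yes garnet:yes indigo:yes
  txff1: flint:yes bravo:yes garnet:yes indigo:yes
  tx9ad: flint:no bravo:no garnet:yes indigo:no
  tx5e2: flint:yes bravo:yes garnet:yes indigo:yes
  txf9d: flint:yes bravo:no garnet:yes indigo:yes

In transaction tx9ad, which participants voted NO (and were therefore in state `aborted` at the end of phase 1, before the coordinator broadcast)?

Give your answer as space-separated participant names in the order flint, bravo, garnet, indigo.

Answer: flint bravo indigo

Derivation:
Txn tx9ad phase 1: flint no -> aborted; bravo no -> aborted; garnet yes -> prepared; indigo no -> aborted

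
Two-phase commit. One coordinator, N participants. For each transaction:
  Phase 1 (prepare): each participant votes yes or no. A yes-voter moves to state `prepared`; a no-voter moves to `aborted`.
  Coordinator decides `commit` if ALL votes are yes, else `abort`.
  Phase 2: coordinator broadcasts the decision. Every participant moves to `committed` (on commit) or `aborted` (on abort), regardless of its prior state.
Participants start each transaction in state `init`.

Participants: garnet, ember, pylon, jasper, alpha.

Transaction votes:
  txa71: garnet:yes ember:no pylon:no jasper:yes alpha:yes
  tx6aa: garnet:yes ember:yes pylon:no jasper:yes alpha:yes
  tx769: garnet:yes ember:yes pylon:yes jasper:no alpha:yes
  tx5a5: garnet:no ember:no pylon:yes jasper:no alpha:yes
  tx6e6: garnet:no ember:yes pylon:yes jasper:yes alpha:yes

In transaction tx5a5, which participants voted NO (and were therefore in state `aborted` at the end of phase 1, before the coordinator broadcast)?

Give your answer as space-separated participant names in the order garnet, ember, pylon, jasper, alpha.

Txn tx5a5 phase 1: garnet no -> aborted; ember no -> aborted; pylon yes -> prepared; jasper no -> aborted; alpha yes -> prepared

Answer: garnet ember jasper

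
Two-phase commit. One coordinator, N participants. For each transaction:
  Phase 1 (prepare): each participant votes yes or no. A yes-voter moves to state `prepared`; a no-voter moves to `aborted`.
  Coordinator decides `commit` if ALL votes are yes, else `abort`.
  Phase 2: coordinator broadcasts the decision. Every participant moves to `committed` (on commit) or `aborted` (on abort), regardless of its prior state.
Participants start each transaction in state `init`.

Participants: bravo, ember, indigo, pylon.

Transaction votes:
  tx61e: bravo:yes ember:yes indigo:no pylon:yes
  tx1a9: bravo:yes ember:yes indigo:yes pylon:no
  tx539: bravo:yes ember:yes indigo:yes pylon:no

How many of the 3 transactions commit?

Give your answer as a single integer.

tx61e: no from indigo -> abort (commits=0)
tx1a9: no from pylon -> abort (commits=0)
tx539: no from pylon -> abort (commits=0)

Answer: 0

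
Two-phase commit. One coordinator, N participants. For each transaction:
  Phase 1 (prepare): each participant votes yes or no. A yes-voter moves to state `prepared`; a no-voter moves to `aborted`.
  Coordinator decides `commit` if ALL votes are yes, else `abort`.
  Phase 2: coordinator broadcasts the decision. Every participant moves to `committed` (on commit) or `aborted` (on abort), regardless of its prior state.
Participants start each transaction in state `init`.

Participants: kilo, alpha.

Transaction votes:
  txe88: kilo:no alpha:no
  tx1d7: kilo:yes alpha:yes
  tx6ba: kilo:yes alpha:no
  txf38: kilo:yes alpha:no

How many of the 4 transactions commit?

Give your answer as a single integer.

txe88: no from kilo, alpha -> abort (commits=0)
tx1d7: all yes -> commit (commits=1)
tx6ba: no from alpha -> abort (commits=1)
txf38: no from alpha -> abort (commits=1)

Answer: 1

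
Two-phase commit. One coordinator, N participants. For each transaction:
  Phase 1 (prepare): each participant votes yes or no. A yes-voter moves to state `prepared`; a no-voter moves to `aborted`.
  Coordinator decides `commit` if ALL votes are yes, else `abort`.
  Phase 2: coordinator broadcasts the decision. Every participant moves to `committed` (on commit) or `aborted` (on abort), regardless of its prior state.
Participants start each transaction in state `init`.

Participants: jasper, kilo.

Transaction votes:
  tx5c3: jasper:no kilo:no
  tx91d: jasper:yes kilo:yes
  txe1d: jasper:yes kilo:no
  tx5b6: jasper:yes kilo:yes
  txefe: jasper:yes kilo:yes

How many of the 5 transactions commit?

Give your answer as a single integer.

Answer: 3

Derivation:
tx5c3: no from jasper, kilo -> abort (commits=0)
tx91d: all yes -> commit (commits=1)
txe1d: no from kilo -> abort (commits=1)
tx5b6: all yes -> commit (commits=2)
txefe: all yes -> commit (commits=3)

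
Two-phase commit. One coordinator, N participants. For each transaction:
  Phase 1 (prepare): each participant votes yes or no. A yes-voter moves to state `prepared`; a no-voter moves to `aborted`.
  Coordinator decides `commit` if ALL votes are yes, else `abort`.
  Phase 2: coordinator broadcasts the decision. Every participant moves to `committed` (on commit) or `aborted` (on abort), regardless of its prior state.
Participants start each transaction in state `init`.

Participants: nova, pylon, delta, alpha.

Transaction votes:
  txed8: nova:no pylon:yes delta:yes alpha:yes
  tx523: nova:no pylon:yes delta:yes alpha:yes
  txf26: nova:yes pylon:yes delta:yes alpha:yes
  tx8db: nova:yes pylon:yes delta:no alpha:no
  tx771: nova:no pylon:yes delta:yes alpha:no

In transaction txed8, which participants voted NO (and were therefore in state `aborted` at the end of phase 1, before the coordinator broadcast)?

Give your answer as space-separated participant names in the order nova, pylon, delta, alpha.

Answer: nova

Derivation:
Txn txed8 phase 1: nova no -> aborted; pylon yes -> prepared; delta yes -> prepared; alpha yes -> prepared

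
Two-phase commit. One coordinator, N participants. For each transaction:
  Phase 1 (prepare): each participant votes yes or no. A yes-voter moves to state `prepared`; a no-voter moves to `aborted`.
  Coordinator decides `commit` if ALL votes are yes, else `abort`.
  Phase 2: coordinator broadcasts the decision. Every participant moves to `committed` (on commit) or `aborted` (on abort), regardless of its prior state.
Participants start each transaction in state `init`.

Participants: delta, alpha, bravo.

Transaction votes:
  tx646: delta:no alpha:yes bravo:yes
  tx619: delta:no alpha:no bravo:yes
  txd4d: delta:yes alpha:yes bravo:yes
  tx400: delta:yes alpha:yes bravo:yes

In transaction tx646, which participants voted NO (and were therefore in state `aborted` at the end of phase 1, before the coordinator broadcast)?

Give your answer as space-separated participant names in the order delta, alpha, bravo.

Answer: delta

Derivation:
Txn tx646 phase 1: delta no -> aborted; alpha yes -> prepared; bravo yes -> prepared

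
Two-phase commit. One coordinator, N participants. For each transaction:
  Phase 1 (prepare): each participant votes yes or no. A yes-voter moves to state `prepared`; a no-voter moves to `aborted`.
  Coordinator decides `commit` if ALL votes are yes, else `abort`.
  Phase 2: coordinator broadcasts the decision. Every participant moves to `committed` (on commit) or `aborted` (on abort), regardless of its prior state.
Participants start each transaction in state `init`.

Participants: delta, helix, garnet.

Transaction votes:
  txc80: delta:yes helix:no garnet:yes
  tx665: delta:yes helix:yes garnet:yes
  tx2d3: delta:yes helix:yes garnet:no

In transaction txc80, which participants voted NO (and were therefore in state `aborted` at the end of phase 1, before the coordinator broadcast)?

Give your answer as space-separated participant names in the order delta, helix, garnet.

Txn txc80 phase 1: delta yes -> prepared; helix no -> aborted; garnet yes -> prepared

Answer: helix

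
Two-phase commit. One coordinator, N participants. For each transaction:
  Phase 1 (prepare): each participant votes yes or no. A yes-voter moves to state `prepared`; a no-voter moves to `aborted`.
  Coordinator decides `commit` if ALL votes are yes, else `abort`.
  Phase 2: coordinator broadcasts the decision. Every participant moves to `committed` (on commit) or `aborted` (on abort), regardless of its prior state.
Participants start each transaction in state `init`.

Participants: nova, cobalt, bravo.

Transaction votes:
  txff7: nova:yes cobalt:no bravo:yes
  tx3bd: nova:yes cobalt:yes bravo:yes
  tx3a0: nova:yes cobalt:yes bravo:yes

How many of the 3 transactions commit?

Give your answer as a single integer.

Answer: 2

Derivation:
txff7: no from cobalt -> abort (commits=0)
tx3bd: all yes -> commit (commits=1)
tx3a0: all yes -> commit (commits=2)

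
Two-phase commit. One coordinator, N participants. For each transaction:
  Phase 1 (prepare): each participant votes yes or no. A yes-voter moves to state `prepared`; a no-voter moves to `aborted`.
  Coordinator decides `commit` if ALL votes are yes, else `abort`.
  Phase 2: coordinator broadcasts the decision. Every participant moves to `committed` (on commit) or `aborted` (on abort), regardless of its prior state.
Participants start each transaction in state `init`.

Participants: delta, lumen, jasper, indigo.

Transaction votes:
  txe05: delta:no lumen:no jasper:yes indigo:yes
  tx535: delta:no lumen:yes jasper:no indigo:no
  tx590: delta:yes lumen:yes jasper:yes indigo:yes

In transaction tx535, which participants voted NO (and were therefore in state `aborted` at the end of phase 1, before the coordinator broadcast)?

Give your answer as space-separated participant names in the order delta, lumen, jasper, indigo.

Answer: delta jasper indigo

Derivation:
Txn tx535 phase 1: delta no -> aborted; lumen yes -> prepared; jasper no -> aborted; indigo no -> aborted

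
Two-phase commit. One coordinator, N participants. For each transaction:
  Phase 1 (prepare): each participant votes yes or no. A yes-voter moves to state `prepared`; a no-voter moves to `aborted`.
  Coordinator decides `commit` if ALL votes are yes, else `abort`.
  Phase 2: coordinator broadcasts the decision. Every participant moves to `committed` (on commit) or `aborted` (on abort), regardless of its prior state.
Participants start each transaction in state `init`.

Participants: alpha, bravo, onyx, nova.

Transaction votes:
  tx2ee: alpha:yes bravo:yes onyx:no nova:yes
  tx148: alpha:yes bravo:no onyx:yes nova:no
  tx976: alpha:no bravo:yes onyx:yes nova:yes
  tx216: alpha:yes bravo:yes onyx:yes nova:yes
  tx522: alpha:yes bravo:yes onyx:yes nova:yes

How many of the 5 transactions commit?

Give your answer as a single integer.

Answer: 2

Derivation:
tx2ee: no from onyx -> abort (commits=0)
tx148: no from bravo, nova -> abort (commits=0)
tx976: no from alpha -> abort (commits=0)
tx216: all yes -> commit (commits=1)
tx522: all yes -> commit (commits=2)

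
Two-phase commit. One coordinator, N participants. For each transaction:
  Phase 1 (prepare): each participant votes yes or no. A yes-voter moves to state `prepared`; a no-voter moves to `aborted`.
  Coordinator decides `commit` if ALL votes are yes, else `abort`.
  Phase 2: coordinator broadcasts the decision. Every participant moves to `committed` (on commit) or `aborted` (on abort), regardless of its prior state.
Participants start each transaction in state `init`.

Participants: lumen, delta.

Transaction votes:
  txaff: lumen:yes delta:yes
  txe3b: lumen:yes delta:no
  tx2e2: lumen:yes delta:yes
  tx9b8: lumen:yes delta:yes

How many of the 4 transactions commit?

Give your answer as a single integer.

Answer: 3

Derivation:
txaff: all yes -> commit (commits=1)
txe3b: no from delta -> abort (commits=1)
tx2e2: all yes -> commit (commits=2)
tx9b8: all yes -> commit (commits=3)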